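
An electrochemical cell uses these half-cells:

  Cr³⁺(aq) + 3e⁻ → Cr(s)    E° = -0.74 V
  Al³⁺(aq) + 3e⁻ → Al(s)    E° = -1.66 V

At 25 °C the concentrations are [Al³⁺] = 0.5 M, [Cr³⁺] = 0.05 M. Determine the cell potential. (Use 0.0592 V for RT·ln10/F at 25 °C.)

0.900 V

The Cr³⁺/Cr couple has the higher reduction potential and acts as the cathode, so E°_cell = -0.74 − (-1.66) = 0.92 V.
Balancing electrons gives n = 3; the reaction quotient is Q = [Al³⁺]/[Cr³⁺] = 10.0.
At 25 °C, E = E° − (0.0592/n) log Q = 0.92 − (0.0592/3)(1.000) = 0.920 − 0.020 = 0.900 V.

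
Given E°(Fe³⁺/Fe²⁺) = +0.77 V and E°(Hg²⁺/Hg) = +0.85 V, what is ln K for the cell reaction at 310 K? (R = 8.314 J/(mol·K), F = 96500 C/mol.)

E°_cell = +0.85 − (+0.77) = 0.08 V, with n = 2 electrons transferred.
At equilibrium E = 0, so the Nernst equation gives ln K = nFE°/RT = (2)(96500)(0.08)/((8.314)(310)) = 5.99.

ln K = 6.0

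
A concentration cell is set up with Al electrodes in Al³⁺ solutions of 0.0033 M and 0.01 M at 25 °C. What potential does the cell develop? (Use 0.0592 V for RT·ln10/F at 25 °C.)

Both half-cells are Al³⁺/Al, so E°_cell = 0. The concentrated side is the cathode; the cell reaction moves Al³⁺ from high to low concentration with n = 3.
Q = [Al³⁺]_dilute/[Al³⁺]_conc = 0.0033/0.01 = 0.330.
E = 0 − (0.0592/3) log Q = −(0.0592/3)(-0.481) = 0.0095 V.

0.009 V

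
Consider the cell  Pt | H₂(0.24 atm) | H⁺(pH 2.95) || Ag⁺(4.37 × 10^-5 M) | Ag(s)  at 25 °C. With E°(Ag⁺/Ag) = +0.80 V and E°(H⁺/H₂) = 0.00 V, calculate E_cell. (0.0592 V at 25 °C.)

0.70 V

The Ag⁺/Ag couple is the cathode, so E°_cell = 0.80 V; n = 2.
[H⁺] = 10^(−2.95) = 0.0011 M, and Q = [H⁺]^2 / ([Ag⁺]^2·P(H₂)) = 2750.
E = E° − (0.0592/2) log Q = 0.80 − (0.0592/2)(3.439) = 0.698 V.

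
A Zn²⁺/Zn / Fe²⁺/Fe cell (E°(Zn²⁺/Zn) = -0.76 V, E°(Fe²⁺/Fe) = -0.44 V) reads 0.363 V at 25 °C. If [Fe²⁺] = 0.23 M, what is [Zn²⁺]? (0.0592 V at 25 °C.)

0.0081 M

From the Nernst equation, log Q = n(E° − E)/0.0592 = 2(0.32 − 0.363)/0.0592 = -1.453, so Q = 0.0353.
With Q = [Zn²⁺]/[Fe²⁺] and the known concentrations, [Zn²⁺] in the numerator gives [Zn²⁺] = 0.0081 M.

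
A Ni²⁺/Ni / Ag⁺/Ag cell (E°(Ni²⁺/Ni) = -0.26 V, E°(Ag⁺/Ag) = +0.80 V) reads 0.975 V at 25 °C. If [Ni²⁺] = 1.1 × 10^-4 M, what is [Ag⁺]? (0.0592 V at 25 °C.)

3.8 × 10^-4 M

From the Nernst equation, log Q = n(E° − E)/0.0592 = 2(1.06 − 0.975)/0.0592 = 2.872, so Q = 744.
With Q = [Ni²⁺]/[Ag⁺]^2 and the known concentrations, [Ag⁺]^2 in the denominator gives [Ag⁺] = 3.8 × 10^-4 M.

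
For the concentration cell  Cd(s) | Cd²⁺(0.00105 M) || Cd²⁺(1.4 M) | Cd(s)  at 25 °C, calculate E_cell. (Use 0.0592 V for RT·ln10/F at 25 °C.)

Both half-cells are Cd²⁺/Cd, so E°_cell = 0. The concentrated side is the cathode; the cell reaction moves Cd²⁺ from high to low concentration with n = 2.
Q = [Cd²⁺]_dilute/[Cd²⁺]_conc = 0.00105/1.4 = 7.5 × 10^-4.
E = 0 − (0.0592/2) log Q = −(0.0592/2)(-3.125) = 0.0925 V.

0.092 V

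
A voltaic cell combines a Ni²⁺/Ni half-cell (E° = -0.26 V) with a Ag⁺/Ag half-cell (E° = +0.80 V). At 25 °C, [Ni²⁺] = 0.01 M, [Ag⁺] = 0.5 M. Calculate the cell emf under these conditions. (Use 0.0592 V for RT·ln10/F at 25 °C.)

1.10 V

The Ag⁺/Ag couple has the higher reduction potential and acts as the cathode, so E°_cell = +0.80 − (-0.26) = 1.06 V.
Balancing electrons gives n = 2; the reaction quotient is Q = [Ni²⁺]/[Ag⁺]^2 = 0.0400.
At 25 °C, E = E° − (0.0592/n) log Q = 1.06 − (0.0592/2)(-1.398) = 1.060 + 0.041 = 1.101 V.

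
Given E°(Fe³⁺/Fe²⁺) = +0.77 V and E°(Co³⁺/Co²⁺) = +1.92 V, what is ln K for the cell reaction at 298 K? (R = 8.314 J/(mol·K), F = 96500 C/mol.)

ln K = 44.8

E°_cell = +1.92 − (+0.77) = 1.15 V, with n = 1 electron transferred.
At equilibrium E = 0, so the Nernst equation gives ln K = nFE°/RT = (1)(96500)(1.15)/((8.314)(298)) = 44.79.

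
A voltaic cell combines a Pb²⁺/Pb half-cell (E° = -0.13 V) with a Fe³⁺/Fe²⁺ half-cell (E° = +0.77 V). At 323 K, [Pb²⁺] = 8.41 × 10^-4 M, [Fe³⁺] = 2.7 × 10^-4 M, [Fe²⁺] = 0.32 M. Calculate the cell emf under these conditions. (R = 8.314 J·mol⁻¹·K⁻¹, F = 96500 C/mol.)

The Fe³⁺/Fe²⁺ couple has the higher reduction potential and acts as the cathode, so E°_cell = +0.77 − (-0.13) = 0.90 V.
Balancing electrons gives n = 2; the reaction quotient is Q = [Pb²⁺]·[Fe²⁺]^2/[Fe³⁺]^2 = 1180.
E = E° − (RT/nF) ln Q = 0.90 − (8.314×323)/(2×96500) × (7.074) = 0.900 − 0.098 = 0.802 V.

0.802 V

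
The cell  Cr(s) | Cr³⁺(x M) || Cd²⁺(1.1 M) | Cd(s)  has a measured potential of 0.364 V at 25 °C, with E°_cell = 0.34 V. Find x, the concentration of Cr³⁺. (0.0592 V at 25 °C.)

From the Nernst equation, log Q = n(E° − E)/0.0592 = 6(0.34 − 0.364)/0.0592 = -2.432, so Q = 0.00369.
With Q = [Cr³⁺]^2/[Cd²⁺]^3 and the known concentrations, [Cr³⁺]^2 in the numerator gives [Cr³⁺] = 0.07 M.

0.07 M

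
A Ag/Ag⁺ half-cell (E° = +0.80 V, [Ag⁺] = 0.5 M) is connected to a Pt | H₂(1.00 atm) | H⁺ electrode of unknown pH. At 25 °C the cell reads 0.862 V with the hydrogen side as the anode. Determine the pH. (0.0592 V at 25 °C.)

E°_cell = 0.80 V and n = 2.
log Q = n(E° − E)/0.0592 = 2×(0.80 − 0.862)/0.0592 = -2.095.
With Q = [H⁺]^2 / ([Ag⁺]^2·P(H₂)), solving for [H⁺] gives log[H⁺] = -1.348, so pH = 1.35.

pH = 1.35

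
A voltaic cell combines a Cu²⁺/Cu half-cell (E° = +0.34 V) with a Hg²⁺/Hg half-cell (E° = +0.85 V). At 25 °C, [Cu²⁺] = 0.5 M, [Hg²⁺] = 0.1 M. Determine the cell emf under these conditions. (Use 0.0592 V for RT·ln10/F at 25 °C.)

0.489 V

The Hg²⁺/Hg couple has the higher reduction potential and acts as the cathode, so E°_cell = +0.85 − (+0.34) = 0.51 V.
Balancing electrons gives n = 2; the reaction quotient is Q = [Cu²⁺]/[Hg²⁺] = 5.00.
At 25 °C, E = E° − (0.0592/n) log Q = 0.51 − (0.0592/2)(0.699) = 0.510 − 0.021 = 0.489 V.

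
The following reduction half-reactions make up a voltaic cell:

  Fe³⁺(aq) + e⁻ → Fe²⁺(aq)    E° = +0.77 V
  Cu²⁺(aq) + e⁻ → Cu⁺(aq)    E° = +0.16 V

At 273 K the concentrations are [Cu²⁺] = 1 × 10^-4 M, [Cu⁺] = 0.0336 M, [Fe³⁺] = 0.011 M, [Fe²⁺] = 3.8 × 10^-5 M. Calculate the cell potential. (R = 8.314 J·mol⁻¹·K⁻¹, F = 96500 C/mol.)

The Fe³⁺/Fe²⁺ couple has the higher reduction potential and acts as the cathode, so E°_cell = +0.77 − (+0.16) = 0.61 V.
Balancing electrons gives n = 1; the reaction quotient is Q = [Cu²⁺]·[Fe²⁺]/([Cu⁺]·[Fe³⁺]) = 1.03 × 10^-5.
E = E° − (RT/nF) ln Q = 0.61 − (8.314×273)/(1×96500) × (-11.485) = 0.610 + 0.270 = 0.880 V.

0.880 V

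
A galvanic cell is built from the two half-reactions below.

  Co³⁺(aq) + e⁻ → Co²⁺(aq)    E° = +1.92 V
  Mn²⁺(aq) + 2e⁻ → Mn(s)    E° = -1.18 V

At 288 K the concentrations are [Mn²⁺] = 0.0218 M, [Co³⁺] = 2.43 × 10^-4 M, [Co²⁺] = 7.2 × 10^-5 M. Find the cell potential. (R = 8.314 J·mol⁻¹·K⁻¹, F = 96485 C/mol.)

3.18 V

The Co³⁺/Co²⁺ couple has the higher reduction potential and acts as the cathode, so E°_cell = +1.92 − (-1.18) = 3.10 V.
Balancing electrons gives n = 2; the reaction quotient is Q = [Mn²⁺]·[Co²⁺]^2/[Co³⁺]^2 = 0.00191.
E = E° − (RT/nF) ln Q = 3.10 − (8.314×288)/(2×96485) × (-6.259) = 3.100 + 0.078 = 3.178 V.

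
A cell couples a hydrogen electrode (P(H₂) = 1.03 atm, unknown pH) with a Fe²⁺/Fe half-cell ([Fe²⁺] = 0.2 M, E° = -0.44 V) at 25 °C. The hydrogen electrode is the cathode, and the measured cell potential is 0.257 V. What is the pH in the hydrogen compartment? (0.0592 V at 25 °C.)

pH = 3.43

E°_cell = 0.44 V and n = 2.
log Q = n(E° − E)/0.0592 = 2×(0.44 − 0.257)/0.0592 = 6.182.
With Q = [Fe²⁺]·P(H₂) / [H⁺]^2, solving for [H⁺] gives log[H⁺] = -3.434, so pH = 3.43.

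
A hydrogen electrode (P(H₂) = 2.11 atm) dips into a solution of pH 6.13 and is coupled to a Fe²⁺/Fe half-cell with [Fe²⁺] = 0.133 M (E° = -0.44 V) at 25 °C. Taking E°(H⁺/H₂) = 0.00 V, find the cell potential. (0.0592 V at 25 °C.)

The hydrogen couple is the cathode, so E°_cell = 0.44 V; n = 2.
[H⁺] = 10^(−6.13) = 7.4 × 10^-7 M, and Q = [Fe²⁺]·P(H₂) / [H⁺]^2 = 5.11 × 10^11.
E = E° − (0.0592/2) log Q = 0.44 − (0.0592/2)(11.708) = 0.093 V.

0.093 V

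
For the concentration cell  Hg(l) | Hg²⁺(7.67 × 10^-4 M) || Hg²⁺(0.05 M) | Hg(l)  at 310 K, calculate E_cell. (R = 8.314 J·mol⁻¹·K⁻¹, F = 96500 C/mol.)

Both half-cells are Hg²⁺/Hg, so E°_cell = 0. The concentrated side is the cathode; the cell reaction moves Hg²⁺ from high to low concentration with n = 2.
Q = [Hg²⁺]_dilute/[Hg²⁺]_conc = 7.67 × 10^-4/0.05 = 0.0153.
E = 0 − (RT/nF) ln Q = −((8.314×310)/(2×96500))(-4.177) = 0.0558 V.

0.056 V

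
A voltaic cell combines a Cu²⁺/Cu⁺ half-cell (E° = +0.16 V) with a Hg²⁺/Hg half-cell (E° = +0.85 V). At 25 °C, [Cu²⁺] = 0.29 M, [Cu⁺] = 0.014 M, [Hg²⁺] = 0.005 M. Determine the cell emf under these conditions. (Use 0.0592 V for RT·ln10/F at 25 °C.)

The Hg²⁺/Hg couple has the higher reduction potential and acts as the cathode, so E°_cell = +0.85 − (+0.16) = 0.69 V.
Balancing electrons gives n = 2; the reaction quotient is Q = [Cu²⁺]^2/([Cu⁺]^2·[Hg²⁺]) = 8.58 × 10^4.
At 25 °C, E = E° − (0.0592/n) log Q = 0.69 − (0.0592/2)(4.934) = 0.690 − 0.146 = 0.544 V.

0.544 V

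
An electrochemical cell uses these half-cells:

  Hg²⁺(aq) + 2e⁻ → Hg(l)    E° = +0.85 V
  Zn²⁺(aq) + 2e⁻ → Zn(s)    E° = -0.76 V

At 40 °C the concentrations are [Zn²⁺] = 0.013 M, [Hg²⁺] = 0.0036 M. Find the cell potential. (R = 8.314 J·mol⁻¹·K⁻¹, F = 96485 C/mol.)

The Hg²⁺/Hg couple has the higher reduction potential and acts as the cathode, so E°_cell = +0.85 − (-0.76) = 1.61 V.
Balancing electrons gives n = 2; the reaction quotient is Q = [Zn²⁺]/[Hg²⁺] = 3.61.
E = E° − (RT/nF) ln Q = 1.61 − (8.314×313)/(2×96485) × (1.284) = 1.610 − 0.017 = 1.593 V.

1.59 V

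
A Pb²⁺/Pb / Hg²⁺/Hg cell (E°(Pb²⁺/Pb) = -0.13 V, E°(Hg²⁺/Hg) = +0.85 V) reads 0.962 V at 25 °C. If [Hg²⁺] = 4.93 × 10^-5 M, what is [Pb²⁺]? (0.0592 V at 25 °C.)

2 × 10^-4 M

From the Nernst equation, log Q = n(E° − E)/0.0592 = 2(0.98 − 0.962)/0.0592 = 0.608, so Q = 4.06.
With Q = [Pb²⁺]/[Hg²⁺] and the known concentrations, [Pb²⁺] in the numerator gives [Pb²⁺] = 2 × 10^-4 M.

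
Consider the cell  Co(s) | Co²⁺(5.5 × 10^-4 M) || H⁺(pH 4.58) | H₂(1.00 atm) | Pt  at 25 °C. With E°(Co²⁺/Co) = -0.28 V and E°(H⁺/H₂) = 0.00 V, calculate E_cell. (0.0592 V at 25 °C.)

The hydrogen couple is the cathode, so E°_cell = 0.28 V; n = 2.
[H⁺] = 10^(−4.58) = 2.6 × 10^-5 M, and Q = [Co²⁺]·P(H₂) / [H⁺]^2 = 7.95 × 10^5.
E = E° − (0.0592/2) log Q = 0.28 − (0.0592/2)(5.900) = 0.105 V.

0.11 V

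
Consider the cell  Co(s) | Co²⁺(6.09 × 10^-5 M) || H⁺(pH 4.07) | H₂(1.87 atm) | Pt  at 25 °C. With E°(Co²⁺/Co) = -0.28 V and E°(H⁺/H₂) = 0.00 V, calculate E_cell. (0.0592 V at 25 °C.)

0.16 V

The hydrogen couple is the cathode, so E°_cell = 0.28 V; n = 2.
[H⁺] = 10^(−4.07) = 8.5 × 10^-5 M, and Q = [Co²⁺]·P(H₂) / [H⁺]^2 = 1.57 × 10^4.
E = E° − (0.0592/2) log Q = 0.28 − (0.0592/2)(4.196) = 0.156 V.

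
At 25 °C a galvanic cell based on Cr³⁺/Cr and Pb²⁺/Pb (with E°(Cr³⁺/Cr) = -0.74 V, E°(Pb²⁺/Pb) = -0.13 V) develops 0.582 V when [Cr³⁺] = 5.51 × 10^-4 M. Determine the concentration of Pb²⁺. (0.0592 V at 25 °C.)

From the Nernst equation, log Q = n(E° − E)/0.0592 = 6(0.61 − 0.582)/0.0592 = 2.838, so Q = 688.
With Q = [Cr³⁺]^2/[Pb²⁺]^3 and the known concentrations, [Pb²⁺]^3 in the denominator gives [Pb²⁺] = 7.6 × 10^-4 M.

7.6 × 10^-4 M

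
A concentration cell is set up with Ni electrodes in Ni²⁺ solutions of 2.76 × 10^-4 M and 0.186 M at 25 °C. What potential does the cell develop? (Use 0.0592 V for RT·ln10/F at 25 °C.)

0.084 V

Both half-cells are Ni²⁺/Ni, so E°_cell = 0. The concentrated side is the cathode; the cell reaction moves Ni²⁺ from high to low concentration with n = 2.
Q = [Ni²⁺]_dilute/[Ni²⁺]_conc = 2.76 × 10^-4/0.186 = 0.00148.
E = 0 − (0.0592/2) log Q = −(0.0592/2)(-2.829) = 0.0837 V.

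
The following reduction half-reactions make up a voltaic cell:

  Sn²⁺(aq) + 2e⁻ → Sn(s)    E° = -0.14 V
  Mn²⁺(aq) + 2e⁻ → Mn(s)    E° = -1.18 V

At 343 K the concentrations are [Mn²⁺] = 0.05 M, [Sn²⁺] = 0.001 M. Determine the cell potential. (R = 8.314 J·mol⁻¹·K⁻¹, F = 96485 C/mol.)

The Sn²⁺/Sn couple has the higher reduction potential and acts as the cathode, so E°_cell = -0.14 − (-1.18) = 1.04 V.
Balancing electrons gives n = 2; the reaction quotient is Q = [Mn²⁺]/[Sn²⁺] = 50.0.
E = E° − (RT/nF) ln Q = 1.04 − (8.314×343)/(2×96485) × (3.912) = 1.040 − 0.058 = 0.982 V.

0.982 V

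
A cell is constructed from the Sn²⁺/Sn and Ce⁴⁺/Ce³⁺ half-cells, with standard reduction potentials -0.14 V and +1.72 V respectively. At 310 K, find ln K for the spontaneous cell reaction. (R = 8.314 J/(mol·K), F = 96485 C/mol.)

E°_cell = +1.72 − (-0.14) = 1.86 V, with n = 2 electrons transferred.
At equilibrium E = 0, so the Nernst equation gives ln K = nFE°/RT = (2)(96485)(1.86)/((8.314)(310)) = 139.26.

ln K = 139.3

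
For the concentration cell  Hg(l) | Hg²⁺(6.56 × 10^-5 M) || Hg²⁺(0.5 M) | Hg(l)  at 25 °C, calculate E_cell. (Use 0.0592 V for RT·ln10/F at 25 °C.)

0.11 V

Both half-cells are Hg²⁺/Hg, so E°_cell = 0. The concentrated side is the cathode; the cell reaction moves Hg²⁺ from high to low concentration with n = 2.
Q = [Hg²⁺]_dilute/[Hg²⁺]_conc = 6.56 × 10^-5/0.5 = 1.31 × 10^-4.
E = 0 − (0.0592/2) log Q = −(0.0592/2)(-3.882) = 0.1149 V.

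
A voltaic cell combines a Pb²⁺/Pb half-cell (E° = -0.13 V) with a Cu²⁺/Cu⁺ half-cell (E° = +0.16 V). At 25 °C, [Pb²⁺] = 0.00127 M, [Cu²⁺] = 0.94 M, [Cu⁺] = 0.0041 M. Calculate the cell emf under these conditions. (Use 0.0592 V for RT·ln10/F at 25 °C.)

0.515 V

The Cu²⁺/Cu⁺ couple has the higher reduction potential and acts as the cathode, so E°_cell = +0.16 − (-0.13) = 0.29 V.
Balancing electrons gives n = 2; the reaction quotient is Q = [Pb²⁺]·[Cu⁺]^2/[Cu²⁺]^2 = 2.42 × 10^-8.
At 25 °C, E = E° − (0.0592/n) log Q = 0.29 − (0.0592/2)(-7.617) = 0.290 + 0.225 = 0.515 V.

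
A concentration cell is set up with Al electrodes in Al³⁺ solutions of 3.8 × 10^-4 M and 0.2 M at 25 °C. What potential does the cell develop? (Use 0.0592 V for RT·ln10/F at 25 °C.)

Both half-cells are Al³⁺/Al, so E°_cell = 0. The concentrated side is the cathode; the cell reaction moves Al³⁺ from high to low concentration with n = 3.
Q = [Al³⁺]_dilute/[Al³⁺]_conc = 3.8 × 10^-4/0.2 = 0.00190.
E = 0 − (0.0592/3) log Q = −(0.0592/3)(-2.721) = 0.0537 V.

0.054 V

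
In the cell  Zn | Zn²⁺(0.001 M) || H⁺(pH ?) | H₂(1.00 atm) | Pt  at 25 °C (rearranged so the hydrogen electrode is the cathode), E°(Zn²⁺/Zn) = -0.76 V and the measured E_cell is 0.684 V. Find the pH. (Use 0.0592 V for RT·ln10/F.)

pH = 2.78

E°_cell = 0.76 V and n = 2.
log Q = n(E° − E)/0.0592 = 2×(0.76 − 0.684)/0.0592 = 2.568.
With Q = [Zn²⁺]·P(H₂) / [H⁺]^2, solving for [H⁺] gives log[H⁺] = -2.784, so pH = 2.78.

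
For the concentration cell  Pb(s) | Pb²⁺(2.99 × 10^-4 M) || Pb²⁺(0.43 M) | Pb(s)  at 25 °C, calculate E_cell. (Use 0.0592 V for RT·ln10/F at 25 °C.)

0.093 V

Both half-cells are Pb²⁺/Pb, so E°_cell = 0. The concentrated side is the cathode; the cell reaction moves Pb²⁺ from high to low concentration with n = 2.
Q = [Pb²⁺]_dilute/[Pb²⁺]_conc = 2.99 × 10^-4/0.43 = 6.95 × 10^-4.
E = 0 − (0.0592/2) log Q = −(0.0592/2)(-3.158) = 0.0935 V.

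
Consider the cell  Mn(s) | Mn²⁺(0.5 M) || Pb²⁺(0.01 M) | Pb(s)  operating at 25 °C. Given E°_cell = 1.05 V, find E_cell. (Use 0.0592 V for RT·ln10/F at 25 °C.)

Balancing electrons gives n = 2; the reaction quotient is Q = [Mn²⁺]/[Pb²⁺] = 50.0.
At 25 °C, E = E° − (0.0592/n) log Q = 1.05 − (0.0592/2)(1.699) = 1.050 − 0.050 = 1.000 V.

1.000 V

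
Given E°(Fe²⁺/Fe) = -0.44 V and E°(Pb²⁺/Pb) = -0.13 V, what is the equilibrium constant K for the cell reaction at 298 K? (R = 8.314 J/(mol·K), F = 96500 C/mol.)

3.1 × 10^10

E°_cell = -0.13 − (-0.44) = 0.31 V, with n = 2 electrons transferred.
At equilibrium E = 0, so the Nernst equation gives ln K = nFE°/RT = (2)(96500)(0.31)/((8.314)(298)) = 24.15.
K = e^24.15 = 3.1 × 10^10.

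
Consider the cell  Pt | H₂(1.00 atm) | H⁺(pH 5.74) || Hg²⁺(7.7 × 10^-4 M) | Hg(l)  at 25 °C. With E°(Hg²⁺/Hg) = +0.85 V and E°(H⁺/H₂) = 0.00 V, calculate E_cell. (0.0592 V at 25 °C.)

The Hg²⁺/Hg couple is the cathode, so E°_cell = 0.85 V; n = 2.
[H⁺] = 10^(−5.74) = 1.8 × 10^-6 M, and Q = [H⁺]^2 / ([Hg²⁺]·P(H₂)) = 4.3 × 10^-9.
E = E° − (0.0592/2) log Q = 0.85 − (0.0592/2)(-8.366) = 1.098 V.

1.10 V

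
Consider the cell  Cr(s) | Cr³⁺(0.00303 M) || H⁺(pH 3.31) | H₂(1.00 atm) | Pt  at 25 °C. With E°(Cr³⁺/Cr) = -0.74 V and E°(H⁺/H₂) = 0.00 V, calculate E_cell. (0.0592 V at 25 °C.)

The hydrogen couple is the cathode, so E°_cell = 0.74 V; n = 6.
[H⁺] = 10^(−3.31) = 4.9 × 10^-4 M, and Q = [Cr³⁺]^2·P(H₂)^3 / [H⁺]^6 = 6.65 × 10^14.
E = E° − (0.0592/6) log Q = 0.74 − (0.0592/6)(14.823) = 0.594 V.

0.59 V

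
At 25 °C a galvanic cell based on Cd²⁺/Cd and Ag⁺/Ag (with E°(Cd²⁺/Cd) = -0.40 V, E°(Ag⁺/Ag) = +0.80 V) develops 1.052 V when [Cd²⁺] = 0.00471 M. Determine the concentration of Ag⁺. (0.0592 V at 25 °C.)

From the Nernst equation, log Q = n(E° − E)/0.0592 = 2(1.20 − 1.052)/0.0592 = 5.000, so Q = 1 × 10^5.
With Q = [Cd²⁺]/[Ag⁺]^2 and the known concentrations, [Ag⁺]^2 in the denominator gives [Ag⁺] = 2.2 × 10^-4 M.

2.2 × 10^-4 M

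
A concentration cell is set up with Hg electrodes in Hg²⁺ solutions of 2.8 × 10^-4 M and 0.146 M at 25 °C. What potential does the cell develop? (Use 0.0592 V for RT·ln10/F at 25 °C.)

0.080 V

Both half-cells are Hg²⁺/Hg, so E°_cell = 0. The concentrated side is the cathode; the cell reaction moves Hg²⁺ from high to low concentration with n = 2.
Q = [Hg²⁺]_dilute/[Hg²⁺]_conc = 2.8 × 10^-4/0.146 = 0.00192.
E = 0 − (0.0592/2) log Q = −(0.0592/2)(-2.717) = 0.0804 V.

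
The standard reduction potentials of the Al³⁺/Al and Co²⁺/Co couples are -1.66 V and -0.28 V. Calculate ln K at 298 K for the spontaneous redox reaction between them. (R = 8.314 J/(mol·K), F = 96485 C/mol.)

ln K = 322.5

E°_cell = -0.28 − (-1.66) = 1.38 V, with n = 6 electrons transferred.
At equilibrium E = 0, so the Nernst equation gives ln K = nFE°/RT = (6)(96485)(1.38)/((8.314)(298)) = 322.45.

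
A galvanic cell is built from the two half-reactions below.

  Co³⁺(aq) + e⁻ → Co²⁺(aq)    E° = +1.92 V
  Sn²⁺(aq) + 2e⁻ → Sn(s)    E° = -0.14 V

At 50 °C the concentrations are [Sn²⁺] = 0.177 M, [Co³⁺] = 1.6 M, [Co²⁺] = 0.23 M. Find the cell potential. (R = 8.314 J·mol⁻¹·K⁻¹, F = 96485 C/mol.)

The Co³⁺/Co²⁺ couple has the higher reduction potential and acts as the cathode, so E°_cell = +1.92 − (-0.14) = 2.06 V.
Balancing electrons gives n = 2; the reaction quotient is Q = [Sn²⁺]·[Co²⁺]^2/[Co³⁺]^2 = 0.00366.
E = E° − (RT/nF) ln Q = 2.06 − (8.314×323)/(2×96485) × (-5.611) = 2.060 + 0.078 = 2.138 V.

2.14 V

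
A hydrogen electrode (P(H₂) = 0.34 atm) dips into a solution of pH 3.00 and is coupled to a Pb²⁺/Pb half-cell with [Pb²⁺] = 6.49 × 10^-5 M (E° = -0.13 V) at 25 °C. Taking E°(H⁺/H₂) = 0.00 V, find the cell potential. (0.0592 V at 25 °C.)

0.090 V

The hydrogen couple is the cathode, so E°_cell = 0.13 V; n = 2.
[H⁺] = 10^(−3.00) = 0.0010 M, and Q = [Pb²⁺]·P(H₂) / [H⁺]^2 = 22.1.
E = E° − (0.0592/2) log Q = 0.13 − (0.0592/2)(1.344) = 0.090 V.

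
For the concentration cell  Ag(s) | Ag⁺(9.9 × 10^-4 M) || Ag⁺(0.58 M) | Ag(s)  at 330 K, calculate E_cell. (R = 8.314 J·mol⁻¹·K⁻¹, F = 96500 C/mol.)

0.18 V

Both half-cells are Ag⁺/Ag, so E°_cell = 0. The concentrated side is the cathode; the cell reaction moves Ag⁺ from high to low concentration with n = 1.
Q = [Ag⁺]_dilute/[Ag⁺]_conc = 9.9 × 10^-4/0.58 = 0.00171.
E = 0 − (RT/nF) ln Q = −((8.314×330)/(1×96500))(-6.373) = 0.1812 V.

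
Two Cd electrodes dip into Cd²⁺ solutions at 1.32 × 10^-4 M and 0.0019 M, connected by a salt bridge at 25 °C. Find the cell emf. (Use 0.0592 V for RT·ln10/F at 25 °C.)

0.034 V

Both half-cells are Cd²⁺/Cd, so E°_cell = 0. The concentrated side is the cathode; the cell reaction moves Cd²⁺ from high to low concentration with n = 2.
Q = [Cd²⁺]_dilute/[Cd²⁺]_conc = 1.32 × 10^-4/0.0019 = 0.0695.
E = 0 − (0.0592/2) log Q = −(0.0592/2)(-1.158) = 0.0343 V.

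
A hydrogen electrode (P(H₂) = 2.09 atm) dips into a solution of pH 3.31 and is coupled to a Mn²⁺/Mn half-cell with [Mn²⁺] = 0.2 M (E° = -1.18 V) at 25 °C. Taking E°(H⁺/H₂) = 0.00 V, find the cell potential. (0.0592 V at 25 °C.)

1.00 V

The hydrogen couple is the cathode, so E°_cell = 1.18 V; n = 2.
[H⁺] = 10^(−3.31) = 4.9 × 10^-4 M, and Q = [Mn²⁺]·P(H₂) / [H⁺]^2 = 1.74 × 10^6.
E = E° − (0.0592/2) log Q = 1.18 − (0.0592/2)(6.241) = 0.995 V.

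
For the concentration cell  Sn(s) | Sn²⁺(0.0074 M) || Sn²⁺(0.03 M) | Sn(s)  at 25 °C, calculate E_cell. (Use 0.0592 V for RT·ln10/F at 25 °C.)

0.018 V

Both half-cells are Sn²⁺/Sn, so E°_cell = 0. The concentrated side is the cathode; the cell reaction moves Sn²⁺ from high to low concentration with n = 2.
Q = [Sn²⁺]_dilute/[Sn²⁺]_conc = 0.0074/0.03 = 0.247.
E = 0 − (0.0592/2) log Q = −(0.0592/2)(-0.608) = 0.0180 V.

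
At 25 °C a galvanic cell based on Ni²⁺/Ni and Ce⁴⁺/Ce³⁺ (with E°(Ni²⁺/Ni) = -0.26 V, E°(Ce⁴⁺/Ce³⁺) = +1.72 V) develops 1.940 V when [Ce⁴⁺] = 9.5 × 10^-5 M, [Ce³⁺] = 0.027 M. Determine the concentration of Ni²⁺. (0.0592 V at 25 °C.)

2.8 × 10^-4 M

From the Nernst equation, log Q = n(E° − E)/0.0592 = 2(1.98 − 1.940)/0.0592 = 1.351, so Q = 22.5.
With Q = [Ni²⁺]·[Ce³⁺]^2/[Ce⁴⁺]^2 and the known concentrations, [Ni²⁺] in the numerator gives [Ni²⁺] = 2.8 × 10^-4 M.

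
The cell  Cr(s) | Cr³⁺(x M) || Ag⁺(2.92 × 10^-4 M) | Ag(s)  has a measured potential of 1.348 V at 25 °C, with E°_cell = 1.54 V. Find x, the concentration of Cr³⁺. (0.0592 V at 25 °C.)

0.13 M

From the Nernst equation, log Q = n(E° − E)/0.0592 = 3(1.54 − 1.348)/0.0592 = 9.730, so Q = 5.37 × 10^9.
With Q = [Cr³⁺]/[Ag⁺]^3 and the known concentrations, [Cr³⁺] in the numerator gives [Cr³⁺] = 0.13 M.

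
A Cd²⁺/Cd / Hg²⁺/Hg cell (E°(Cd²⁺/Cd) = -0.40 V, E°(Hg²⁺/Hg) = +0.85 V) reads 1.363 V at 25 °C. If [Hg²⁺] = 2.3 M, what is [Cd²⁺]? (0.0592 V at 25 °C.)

From the Nernst equation, log Q = n(E° − E)/0.0592 = 2(1.25 − 1.363)/0.0592 = -3.818, so Q = 1.52 × 10^-4.
With Q = [Cd²⁺]/[Hg²⁺] and the known concentrations, [Cd²⁺] in the numerator gives [Cd²⁺] = 3.5 × 10^-4 M.

3.5 × 10^-4 M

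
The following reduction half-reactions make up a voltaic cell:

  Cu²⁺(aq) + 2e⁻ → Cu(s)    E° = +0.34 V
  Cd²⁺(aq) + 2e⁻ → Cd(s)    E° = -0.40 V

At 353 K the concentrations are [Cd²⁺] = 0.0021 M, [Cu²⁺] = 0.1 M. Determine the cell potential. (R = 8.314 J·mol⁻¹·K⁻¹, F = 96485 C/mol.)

The Cu²⁺/Cu couple has the higher reduction potential and acts as the cathode, so E°_cell = +0.34 − (-0.40) = 0.74 V.
Balancing electrons gives n = 2; the reaction quotient is Q = [Cd²⁺]/[Cu²⁺] = 0.0210.
E = E° − (RT/nF) ln Q = 0.74 − (8.314×353)/(2×96485) × (-3.863) = 0.740 + 0.059 = 0.799 V.

0.799 V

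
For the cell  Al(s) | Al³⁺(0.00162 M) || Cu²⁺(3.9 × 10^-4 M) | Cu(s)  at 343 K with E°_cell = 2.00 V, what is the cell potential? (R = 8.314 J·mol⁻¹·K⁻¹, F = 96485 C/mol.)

Balancing electrons gives n = 6; the reaction quotient is Q = [Al³⁺]^2/[Cu²⁺]^3 = 4.42 × 10^4.
E = E° − (RT/nF) ln Q = 2.00 − (8.314×343)/(6×96485) × (10.697) = 2.000 − 0.053 = 1.947 V.

1.95 V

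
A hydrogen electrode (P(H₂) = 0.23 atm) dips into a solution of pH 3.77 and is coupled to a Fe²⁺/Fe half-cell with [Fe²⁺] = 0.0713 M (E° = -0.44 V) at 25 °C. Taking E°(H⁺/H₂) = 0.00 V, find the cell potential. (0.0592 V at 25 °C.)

0.27 V

The hydrogen couple is the cathode, so E°_cell = 0.44 V; n = 2.
[H⁺] = 10^(−3.77) = 1.7 × 10^-4 M, and Q = [Fe²⁺]·P(H₂) / [H⁺]^2 = 5.69 × 10^5.
E = E° − (0.0592/2) log Q = 0.44 − (0.0592/2)(5.755) = 0.270 V.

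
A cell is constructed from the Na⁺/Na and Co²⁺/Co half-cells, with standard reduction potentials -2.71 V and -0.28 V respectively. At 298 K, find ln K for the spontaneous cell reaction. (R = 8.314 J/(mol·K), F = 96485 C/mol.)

ln K = 189.3

E°_cell = -0.28 − (-2.71) = 2.43 V, with n = 2 electrons transferred.
At equilibrium E = 0, so the Nernst equation gives ln K = nFE°/RT = (2)(96485)(2.43)/((8.314)(298)) = 189.26.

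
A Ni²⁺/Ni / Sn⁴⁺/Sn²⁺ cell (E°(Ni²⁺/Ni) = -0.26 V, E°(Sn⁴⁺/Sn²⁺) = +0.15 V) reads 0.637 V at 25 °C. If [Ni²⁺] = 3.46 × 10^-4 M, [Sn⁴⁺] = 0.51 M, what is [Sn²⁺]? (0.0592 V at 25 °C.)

From the Nernst equation, log Q = n(E° − E)/0.0592 = 2(0.41 − 0.637)/0.0592 = -7.669, so Q = 2.14 × 10^-8.
With Q = [Ni²⁺]·[Sn²⁺]/[Sn⁴⁺] and the known concentrations, [Sn²⁺] in the numerator gives [Sn²⁺] = 3.2 × 10^-5 M.

3.2 × 10^-5 M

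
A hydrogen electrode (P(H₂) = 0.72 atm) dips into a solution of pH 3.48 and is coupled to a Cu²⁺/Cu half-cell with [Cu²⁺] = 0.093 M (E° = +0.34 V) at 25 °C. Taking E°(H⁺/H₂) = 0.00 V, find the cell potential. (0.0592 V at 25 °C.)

The Cu²⁺/Cu couple is the cathode, so E°_cell = 0.34 V; n = 2.
[H⁺] = 10^(−3.48) = 3.3 × 10^-4 M, and Q = [H⁺]^2 / ([Cu²⁺]·P(H₂)) = 1.64 × 10^-6.
E = E° − (0.0592/2) log Q = 0.34 − (0.0592/2)(-5.786) = 0.511 V.

0.51 V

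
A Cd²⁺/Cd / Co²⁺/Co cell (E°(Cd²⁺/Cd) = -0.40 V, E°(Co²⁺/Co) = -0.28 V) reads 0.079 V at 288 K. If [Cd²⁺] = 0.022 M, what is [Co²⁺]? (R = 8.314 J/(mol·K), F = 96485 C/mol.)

8.1 × 10^-4 M

From the Nernst equation, ln Q = nF(E° − E)/RT = 2×96485×(0.12 − 0.079)/(8.314×288) = 3.304, so Q = 27.2.
With Q = [Cd²⁺]/[Co²⁺] and the known concentrations, [Co²⁺] in the denominator gives [Co²⁺] = 8.1 × 10^-4 M.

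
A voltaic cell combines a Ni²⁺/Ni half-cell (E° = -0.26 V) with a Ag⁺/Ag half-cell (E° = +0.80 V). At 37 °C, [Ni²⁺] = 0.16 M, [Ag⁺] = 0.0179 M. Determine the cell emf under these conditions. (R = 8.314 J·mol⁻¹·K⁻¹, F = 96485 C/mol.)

The Ag⁺/Ag couple has the higher reduction potential and acts as the cathode, so E°_cell = +0.80 − (-0.26) = 1.06 V.
Balancing electrons gives n = 2; the reaction quotient is Q = [Ni²⁺]/[Ag⁺]^2 = 499.
E = E° − (RT/nF) ln Q = 1.06 − (8.314×310)/(2×96485) × (6.213) = 1.060 − 0.083 = 0.977 V.

0.977 V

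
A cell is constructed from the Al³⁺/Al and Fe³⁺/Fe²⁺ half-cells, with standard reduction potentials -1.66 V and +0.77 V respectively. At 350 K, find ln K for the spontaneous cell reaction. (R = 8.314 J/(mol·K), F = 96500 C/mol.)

E°_cell = +0.77 − (-1.66) = 2.43 V, with n = 3 electrons transferred.
At equilibrium E = 0, so the Nernst equation gives ln K = nFE°/RT = (3)(96500)(2.43)/((8.314)(350)) = 241.76.

ln K = 241.8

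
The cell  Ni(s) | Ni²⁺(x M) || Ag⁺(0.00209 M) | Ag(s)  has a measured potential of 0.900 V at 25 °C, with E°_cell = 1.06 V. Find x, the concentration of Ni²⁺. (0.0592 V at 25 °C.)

From the Nernst equation, log Q = n(E° − E)/0.0592 = 2(1.06 − 0.900)/0.0592 = 5.405, so Q = 2.54 × 10^5.
With Q = [Ni²⁺]/[Ag⁺]^2 and the known concentrations, [Ni²⁺] in the numerator gives [Ni²⁺] = 1.1 M.

1.1 M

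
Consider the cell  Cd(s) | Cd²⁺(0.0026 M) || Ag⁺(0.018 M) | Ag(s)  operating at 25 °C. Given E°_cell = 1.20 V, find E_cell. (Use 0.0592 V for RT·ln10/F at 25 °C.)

Balancing electrons gives n = 2; the reaction quotient is Q = [Cd²⁺]/[Ag⁺]^2 = 8.02.
At 25 °C, E = E° − (0.0592/n) log Q = 1.20 − (0.0592/2)(0.904) = 1.200 − 0.027 = 1.173 V.

1.17 V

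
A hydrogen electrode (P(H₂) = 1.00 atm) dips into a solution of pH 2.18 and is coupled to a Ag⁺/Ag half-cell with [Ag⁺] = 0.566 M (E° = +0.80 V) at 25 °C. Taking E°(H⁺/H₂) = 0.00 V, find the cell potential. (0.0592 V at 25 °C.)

0.91 V

The Ag⁺/Ag couple is the cathode, so E°_cell = 0.80 V; n = 2.
[H⁺] = 10^(−2.18) = 0.0066 M, and Q = [H⁺]^2 / ([Ag⁺]^2·P(H₂)) = 1.36 × 10^-4.
E = E° − (0.0592/2) log Q = 0.80 − (0.0592/2)(-3.866) = 0.914 V.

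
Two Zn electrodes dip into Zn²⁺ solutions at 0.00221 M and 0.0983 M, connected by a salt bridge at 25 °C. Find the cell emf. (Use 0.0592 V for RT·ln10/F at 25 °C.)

Both half-cells are Zn²⁺/Zn, so E°_cell = 0. The concentrated side is the cathode; the cell reaction moves Zn²⁺ from high to low concentration with n = 2.
Q = [Zn²⁺]_dilute/[Zn²⁺]_conc = 0.00221/0.0983 = 0.0225.
E = 0 − (0.0592/2) log Q = −(0.0592/2)(-1.648) = 0.0488 V.

0.049 V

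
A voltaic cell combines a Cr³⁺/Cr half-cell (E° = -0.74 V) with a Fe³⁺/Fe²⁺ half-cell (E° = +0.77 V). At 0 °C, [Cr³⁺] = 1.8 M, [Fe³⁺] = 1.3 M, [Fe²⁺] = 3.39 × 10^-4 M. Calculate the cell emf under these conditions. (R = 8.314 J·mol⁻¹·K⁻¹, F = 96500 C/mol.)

The Fe³⁺/Fe²⁺ couple has the higher reduction potential and acts as the cathode, so E°_cell = +0.77 − (-0.74) = 1.51 V.
Balancing electrons gives n = 3; the reaction quotient is Q = [Cr³⁺]·[Fe²⁺]^3/[Fe³⁺]^3 = 3.19 × 10^-11.
E = E° − (RT/nF) ln Q = 1.51 − (8.314×273)/(3×96500) × (-24.168) = 1.510 + 0.189 = 1.699 V.

1.70 V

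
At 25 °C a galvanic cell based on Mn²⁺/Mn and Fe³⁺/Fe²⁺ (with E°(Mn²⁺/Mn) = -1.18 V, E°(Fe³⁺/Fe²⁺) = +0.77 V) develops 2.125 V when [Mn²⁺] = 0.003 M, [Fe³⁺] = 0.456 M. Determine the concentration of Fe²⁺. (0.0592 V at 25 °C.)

From the Nernst equation, log Q = n(E° − E)/0.0592 = 2(1.95 − 2.125)/0.0592 = -5.912, so Q = 1.22 × 10^-6.
With Q = [Mn²⁺]·[Fe²⁺]^2/[Fe³⁺]^2 and the known concentrations, [Fe²⁺]^2 in the numerator gives [Fe²⁺] = 0.0092 M.

0.0092 M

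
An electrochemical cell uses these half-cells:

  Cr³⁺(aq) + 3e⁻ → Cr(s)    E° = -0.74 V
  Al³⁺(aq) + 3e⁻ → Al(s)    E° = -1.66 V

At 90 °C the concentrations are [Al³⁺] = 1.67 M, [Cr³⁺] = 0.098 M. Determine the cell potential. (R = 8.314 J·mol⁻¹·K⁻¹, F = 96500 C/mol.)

0.890 V

The Cr³⁺/Cr couple has the higher reduction potential and acts as the cathode, so E°_cell = -0.74 − (-1.66) = 0.92 V.
Balancing electrons gives n = 3; the reaction quotient is Q = [Al³⁺]/[Cr³⁺] = 17.0.
E = E° − (RT/nF) ln Q = 0.92 − (8.314×363)/(3×96500) × (2.836) = 0.920 − 0.030 = 0.890 V.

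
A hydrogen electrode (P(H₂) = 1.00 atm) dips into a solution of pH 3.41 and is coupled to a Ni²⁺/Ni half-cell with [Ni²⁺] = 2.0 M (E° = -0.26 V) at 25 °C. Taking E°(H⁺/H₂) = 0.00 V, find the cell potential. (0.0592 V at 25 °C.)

The hydrogen couple is the cathode, so E°_cell = 0.26 V; n = 2.
[H⁺] = 10^(−3.41) = 3.9 × 10^-4 M, and Q = [Ni²⁺]·P(H₂) / [H⁺]^2 = 1.32 × 10^7.
E = E° − (0.0592/2) log Q = 0.26 − (0.0592/2)(7.121) = 0.049 V.

0.049 V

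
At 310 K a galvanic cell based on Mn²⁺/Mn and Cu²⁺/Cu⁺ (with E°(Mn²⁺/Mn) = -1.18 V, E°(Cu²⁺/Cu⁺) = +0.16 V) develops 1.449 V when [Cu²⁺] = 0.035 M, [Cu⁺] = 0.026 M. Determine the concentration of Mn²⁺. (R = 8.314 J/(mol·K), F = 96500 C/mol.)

5.2 × 10^-4 M

From the Nernst equation, ln Q = nF(E° − E)/RT = 2×96500×(1.34 − 1.449)/(8.314×310) = -8.162, so Q = 2.85 × 10^-4.
With Q = [Mn²⁺]·[Cu⁺]^2/[Cu²⁺]^2 and the known concentrations, [Mn²⁺] in the numerator gives [Mn²⁺] = 5.2 × 10^-4 M.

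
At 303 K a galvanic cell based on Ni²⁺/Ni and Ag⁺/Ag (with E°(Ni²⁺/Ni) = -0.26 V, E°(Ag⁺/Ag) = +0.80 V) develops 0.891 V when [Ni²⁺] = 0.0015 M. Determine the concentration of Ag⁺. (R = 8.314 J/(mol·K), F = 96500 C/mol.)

6 × 10^-5 M

From the Nernst equation, ln Q = nF(E° − E)/RT = 2×96500×(1.06 − 0.891)/(8.314×303) = 12.948, so Q = 4.2 × 10^5.
With Q = [Ni²⁺]/[Ag⁺]^2 and the known concentrations, [Ag⁺]^2 in the denominator gives [Ag⁺] = 6 × 10^-5 M.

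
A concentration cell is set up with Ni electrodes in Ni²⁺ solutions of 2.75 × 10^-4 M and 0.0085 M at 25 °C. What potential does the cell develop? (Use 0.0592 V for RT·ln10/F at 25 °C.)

0.044 V

Both half-cells are Ni²⁺/Ni, so E°_cell = 0. The concentrated side is the cathode; the cell reaction moves Ni²⁺ from high to low concentration with n = 2.
Q = [Ni²⁺]_dilute/[Ni²⁺]_conc = 2.75 × 10^-4/0.0085 = 0.0324.
E = 0 − (0.0592/2) log Q = −(0.0592/2)(-1.490) = 0.0441 V.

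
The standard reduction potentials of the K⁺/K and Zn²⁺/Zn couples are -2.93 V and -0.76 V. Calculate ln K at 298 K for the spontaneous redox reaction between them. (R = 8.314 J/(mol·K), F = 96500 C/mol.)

E°_cell = -0.76 − (-2.93) = 2.17 V, with n = 2 electrons transferred.
At equilibrium E = 0, so the Nernst equation gives ln K = nFE°/RT = (2)(96500)(2.17)/((8.314)(298)) = 169.04.

ln K = 169.0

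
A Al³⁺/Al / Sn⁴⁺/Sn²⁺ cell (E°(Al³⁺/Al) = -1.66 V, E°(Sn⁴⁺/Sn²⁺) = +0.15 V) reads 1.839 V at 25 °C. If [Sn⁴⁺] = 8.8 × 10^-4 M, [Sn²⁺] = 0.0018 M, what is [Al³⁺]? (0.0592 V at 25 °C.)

0.012 M

From the Nernst equation, log Q = n(E° − E)/0.0592 = 6(1.81 − 1.839)/0.0592 = -2.939, so Q = 0.00115.
With Q = [Al³⁺]^2·[Sn²⁺]^3/[Sn⁴⁺]^3 and the known concentrations, [Al³⁺]^2 in the numerator gives [Al³⁺] = 0.012 M.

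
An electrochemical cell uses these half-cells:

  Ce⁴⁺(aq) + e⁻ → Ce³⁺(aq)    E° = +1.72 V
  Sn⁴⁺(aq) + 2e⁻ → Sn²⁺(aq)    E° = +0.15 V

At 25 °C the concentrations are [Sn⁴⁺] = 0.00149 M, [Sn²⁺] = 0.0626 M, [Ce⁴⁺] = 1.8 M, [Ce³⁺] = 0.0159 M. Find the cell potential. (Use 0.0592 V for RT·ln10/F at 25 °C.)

The Ce⁴⁺/Ce³⁺ couple has the higher reduction potential and acts as the cathode, so E°_cell = +1.72 − (+0.15) = 1.57 V.
Balancing electrons gives n = 2; the reaction quotient is Q = [Sn⁴⁺]·[Ce³⁺]^2/([Sn²⁺]·[Ce⁴⁺]^2) = 1.86 × 10^-6.
At 25 °C, E = E° − (0.0592/n) log Q = 1.57 − (0.0592/2)(-5.731) = 1.570 + 0.170 = 1.740 V.

1.74 V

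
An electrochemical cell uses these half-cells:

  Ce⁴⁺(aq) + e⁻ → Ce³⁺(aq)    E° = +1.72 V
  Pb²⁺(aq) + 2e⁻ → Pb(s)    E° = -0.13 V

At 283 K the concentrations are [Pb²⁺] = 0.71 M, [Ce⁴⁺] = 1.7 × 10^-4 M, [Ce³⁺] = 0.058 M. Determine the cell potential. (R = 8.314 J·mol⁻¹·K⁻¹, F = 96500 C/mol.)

1.71 V

The Ce⁴⁺/Ce³⁺ couple has the higher reduction potential and acts as the cathode, so E°_cell = +1.72 − (-0.13) = 1.85 V.
Balancing electrons gives n = 2; the reaction quotient is Q = [Pb²⁺]·[Ce³⁺]^2/[Ce⁴⁺]^2 = 8.26 × 10^4.
E = E° − (RT/nF) ln Q = 1.85 − (8.314×283)/(2×96500) × (11.322) = 1.850 − 0.138 = 1.712 V.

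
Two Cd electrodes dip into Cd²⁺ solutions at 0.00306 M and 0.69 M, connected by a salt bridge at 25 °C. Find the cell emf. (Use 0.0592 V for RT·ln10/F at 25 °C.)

Both half-cells are Cd²⁺/Cd, so E°_cell = 0. The concentrated side is the cathode; the cell reaction moves Cd²⁺ from high to low concentration with n = 2.
Q = [Cd²⁺]_dilute/[Cd²⁺]_conc = 0.00306/0.69 = 0.00443.
E = 0 − (0.0592/2) log Q = −(0.0592/2)(-2.353) = 0.0696 V.

0.070 V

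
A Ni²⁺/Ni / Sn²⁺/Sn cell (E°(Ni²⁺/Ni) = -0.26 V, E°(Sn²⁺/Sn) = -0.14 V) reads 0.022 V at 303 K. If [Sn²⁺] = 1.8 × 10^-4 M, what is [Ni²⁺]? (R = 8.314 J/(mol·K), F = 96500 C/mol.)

From the Nernst equation, ln Q = nF(E° − E)/RT = 2×96500×(0.12 − 0.022)/(8.314×303) = 7.508, so Q = 1820.
With Q = [Ni²⁺]/[Sn²⁺] and the known concentrations, [Ni²⁺] in the numerator gives [Ni²⁺] = 0.33 M.

0.33 M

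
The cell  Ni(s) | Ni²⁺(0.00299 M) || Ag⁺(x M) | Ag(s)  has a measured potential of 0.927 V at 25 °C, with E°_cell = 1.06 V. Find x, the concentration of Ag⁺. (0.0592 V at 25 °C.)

From the Nernst equation, log Q = n(E° − E)/0.0592 = 2(1.06 − 0.927)/0.0592 = 4.493, so Q = 3.11 × 10^4.
With Q = [Ni²⁺]/[Ag⁺]^2 and the known concentrations, [Ag⁺]^2 in the denominator gives [Ag⁺] = 3.1 × 10^-4 M.

3.1 × 10^-4 M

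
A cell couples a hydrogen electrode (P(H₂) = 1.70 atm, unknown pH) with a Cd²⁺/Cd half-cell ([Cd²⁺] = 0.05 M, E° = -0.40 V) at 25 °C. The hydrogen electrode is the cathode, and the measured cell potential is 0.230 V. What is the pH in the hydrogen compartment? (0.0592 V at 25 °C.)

pH = 3.41

E°_cell = 0.40 V and n = 2.
log Q = n(E° − E)/0.0592 = 2×(0.40 − 0.230)/0.0592 = 5.743.
With Q = [Cd²⁺]·P(H₂) / [H⁺]^2, solving for [H⁺] gives log[H⁺] = -3.407, so pH = 3.41.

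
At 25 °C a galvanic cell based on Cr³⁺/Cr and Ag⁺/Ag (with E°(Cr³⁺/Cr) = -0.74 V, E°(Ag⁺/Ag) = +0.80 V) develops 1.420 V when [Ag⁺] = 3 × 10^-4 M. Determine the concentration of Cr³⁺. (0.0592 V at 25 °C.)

3.3 × 10^-5 M

From the Nernst equation, log Q = n(E° − E)/0.0592 = 3(1.54 − 1.420)/0.0592 = 6.081, so Q = 1.21 × 10^6.
With Q = [Cr³⁺]/[Ag⁺]^3 and the known concentrations, [Cr³⁺] in the numerator gives [Cr³⁺] = 3.3 × 10^-5 M.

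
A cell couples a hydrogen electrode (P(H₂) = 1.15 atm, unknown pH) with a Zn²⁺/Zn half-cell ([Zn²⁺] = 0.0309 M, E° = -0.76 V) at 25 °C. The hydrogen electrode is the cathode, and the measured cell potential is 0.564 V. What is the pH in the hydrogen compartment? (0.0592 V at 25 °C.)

pH = 4.04

E°_cell = 0.76 V and n = 2.
log Q = n(E° − E)/0.0592 = 2×(0.76 − 0.564)/0.0592 = 6.622.
With Q = [Zn²⁺]·P(H₂) / [H⁺]^2, solving for [H⁺] gives log[H⁺] = -4.035, so pH = 4.04.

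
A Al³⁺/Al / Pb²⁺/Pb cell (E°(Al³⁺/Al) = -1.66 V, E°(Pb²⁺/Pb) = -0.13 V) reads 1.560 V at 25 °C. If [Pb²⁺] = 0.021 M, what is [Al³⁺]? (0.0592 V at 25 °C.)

9.2 × 10^-5 M

From the Nernst equation, log Q = n(E° − E)/0.0592 = 6(1.53 − 1.560)/0.0592 = -3.041, so Q = 9.11 × 10^-4.
With Q = [Al³⁺]^2/[Pb²⁺]^3 and the known concentrations, [Al³⁺]^2 in the numerator gives [Al³⁺] = 9.2 × 10^-5 M.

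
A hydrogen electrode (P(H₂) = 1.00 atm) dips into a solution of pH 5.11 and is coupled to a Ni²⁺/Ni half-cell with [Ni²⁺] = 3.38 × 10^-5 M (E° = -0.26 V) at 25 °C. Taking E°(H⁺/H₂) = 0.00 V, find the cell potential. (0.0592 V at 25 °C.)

0.090 V

The hydrogen couple is the cathode, so E°_cell = 0.26 V; n = 2.
[H⁺] = 10^(−5.11) = 7.8 × 10^-6 M, and Q = [Ni²⁺]·P(H₂) / [H⁺]^2 = 5.61 × 10^5.
E = E° − (0.0592/2) log Q = 0.26 − (0.0592/2)(5.749) = 0.090 V.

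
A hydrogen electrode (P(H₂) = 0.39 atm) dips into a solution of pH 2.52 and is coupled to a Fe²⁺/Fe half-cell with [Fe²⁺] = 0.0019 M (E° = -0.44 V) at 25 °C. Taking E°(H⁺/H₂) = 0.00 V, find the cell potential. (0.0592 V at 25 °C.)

The hydrogen couple is the cathode, so E°_cell = 0.44 V; n = 2.
[H⁺] = 10^(−2.52) = 0.0030 M, and Q = [Fe²⁺]·P(H₂) / [H⁺]^2 = 81.2.
E = E° − (0.0592/2) log Q = 0.44 − (0.0592/2)(1.910) = 0.383 V.

0.38 V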